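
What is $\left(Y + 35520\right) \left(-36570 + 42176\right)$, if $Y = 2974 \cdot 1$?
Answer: $215797364$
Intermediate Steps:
$Y = 2974$
$\left(Y + 35520\right) \left(-36570 + 42176\right) = \left(2974 + 35520\right) \left(-36570 + 42176\right) = 38494 \cdot 5606 = 215797364$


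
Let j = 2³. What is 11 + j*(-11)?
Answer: -77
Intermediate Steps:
j = 8
11 + j*(-11) = 11 + 8*(-11) = 11 - 88 = -77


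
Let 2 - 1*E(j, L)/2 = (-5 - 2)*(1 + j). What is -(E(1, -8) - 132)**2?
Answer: -10000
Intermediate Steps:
E(j, L) = 18 + 14*j (E(j, L) = 4 - 2*(-5 - 2)*(1 + j) = 4 - (-14)*(1 + j) = 4 - 2*(-7 - 7*j) = 4 + (14 + 14*j) = 18 + 14*j)
-(E(1, -8) - 132)**2 = -((18 + 14*1) - 132)**2 = -((18 + 14) - 132)**2 = -(32 - 132)**2 = -1*(-100)**2 = -1*10000 = -10000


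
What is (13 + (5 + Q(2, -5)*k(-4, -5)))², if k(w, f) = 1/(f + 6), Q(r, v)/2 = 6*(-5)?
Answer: 1764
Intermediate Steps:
Q(r, v) = -60 (Q(r, v) = 2*(6*(-5)) = 2*(-30) = -60)
k(w, f) = 1/(6 + f)
(13 + (5 + Q(2, -5)*k(-4, -5)))² = (13 + (5 - 60/(6 - 5)))² = (13 + (5 - 60/1))² = (13 + (5 - 60*1))² = (13 + (5 - 60))² = (13 - 55)² = (-42)² = 1764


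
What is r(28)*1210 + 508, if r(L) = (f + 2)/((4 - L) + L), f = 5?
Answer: 5251/2 ≈ 2625.5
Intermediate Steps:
r(L) = 7/4 (r(L) = (5 + 2)/((4 - L) + L) = 7/4)
r(28)*1210 + 508 = (7/4)*1210 + 508 = 4235/2 + 508 = 5251/2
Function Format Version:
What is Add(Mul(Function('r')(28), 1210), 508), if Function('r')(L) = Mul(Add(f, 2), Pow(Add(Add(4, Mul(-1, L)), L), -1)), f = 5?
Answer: Rational(5251, 2) ≈ 2625.5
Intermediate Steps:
Function('r')(L) = Rational(7, 4) (Function('r')(L) = Mul(Add(5, 2), Pow(Add(Add(4, Mul(-1, L)), L), -1)) = Mul(7, Pow(4, -1)) = Mul(7, Rational(1, 4)) = Rational(7, 4))
Add(Mul(Function('r')(28), 1210), 508) = Add(Mul(Rational(7, 4), 1210), 508) = Add(Rational(4235, 2), 508) = Rational(5251, 2)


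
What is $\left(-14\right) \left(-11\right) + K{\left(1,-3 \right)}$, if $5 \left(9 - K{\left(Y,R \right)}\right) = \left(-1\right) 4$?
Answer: $\frac{819}{5} \approx 163.8$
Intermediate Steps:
$K{\left(Y,R \right)} = \frac{49}{5}$ ($K{\left(Y,R \right)} = 9 - \frac{\left(-1\right) 4}{5} = 9 - - \frac{4}{5} = 9 + \frac{4}{5} = \frac{49}{5}$)
$\left(-14\right) \left(-11\right) + K{\left(1,-3 \right)} = \left(-14\right) \left(-11\right) + \frac{49}{5} = 154 + \frac{49}{5} = \frac{819}{5}$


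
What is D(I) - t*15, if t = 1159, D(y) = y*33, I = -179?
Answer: -23292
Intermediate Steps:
D(y) = 33*y
D(I) - t*15 = 33*(-179) - 1159*15 = -5907 - 1*17385 = -5907 - 17385 = -23292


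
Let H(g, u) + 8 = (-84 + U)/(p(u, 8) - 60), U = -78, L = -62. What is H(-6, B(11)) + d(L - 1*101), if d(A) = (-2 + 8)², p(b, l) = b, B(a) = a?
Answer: 1534/49 ≈ 31.306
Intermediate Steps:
H(g, u) = -8 - 162/(-60 + u) (H(g, u) = -8 + (-84 - 78)/(u - 60) = -8 - 162/(-60 + u))
d(A) = 36 (d(A) = 6² = 36)
H(-6, B(11)) + d(L - 1*101) = 2*(159 - 4*11)/(-60 + 11) + 36 = 2*(159 - 44)/(-49) + 36 = 2*(-1/49)*115 + 36 = -230/49 + 36 = 1534/49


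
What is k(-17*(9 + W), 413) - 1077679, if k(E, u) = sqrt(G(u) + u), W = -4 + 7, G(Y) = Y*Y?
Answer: -1077679 + 3*sqrt(18998) ≈ -1.0773e+6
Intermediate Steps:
G(Y) = Y**2
W = 3
k(E, u) = sqrt(u + u**2) (k(E, u) = sqrt(u**2 + u) = sqrt(u + u**2))
k(-17*(9 + W), 413) - 1077679 = sqrt(413*(1 + 413)) - 1077679 = sqrt(413*414) - 1077679 = sqrt(170982) - 1077679 = 3*sqrt(18998) - 1077679 = -1077679 + 3*sqrt(18998)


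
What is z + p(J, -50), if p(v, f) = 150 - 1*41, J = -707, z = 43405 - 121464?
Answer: -77950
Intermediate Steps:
z = -78059
p(v, f) = 109 (p(v, f) = 150 - 41 = 109)
z + p(J, -50) = -78059 + 109 = -77950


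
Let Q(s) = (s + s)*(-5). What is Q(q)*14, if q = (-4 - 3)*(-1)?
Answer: -980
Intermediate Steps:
q = 7 (q = -7*(-1) = 7)
Q(s) = -10*s (Q(s) = (2*s)*(-5) = -10*s)
Q(q)*14 = -10*7*14 = -70*14 = -980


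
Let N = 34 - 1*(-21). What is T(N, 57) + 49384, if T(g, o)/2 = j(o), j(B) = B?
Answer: 49498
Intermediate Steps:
N = 55 (N = 34 + 21 = 55)
T(g, o) = 2*o
T(N, 57) + 49384 = 2*57 + 49384 = 114 + 49384 = 49498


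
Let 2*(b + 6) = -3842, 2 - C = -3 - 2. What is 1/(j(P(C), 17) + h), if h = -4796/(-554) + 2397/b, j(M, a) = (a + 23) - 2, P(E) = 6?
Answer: 11357/515757 ≈ 0.022020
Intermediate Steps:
C = 7 (C = 2 - (-3 - 2) = 2 - 1*(-5) = 2 + 5 = 7)
j(M, a) = 21 + a (j(M, a) = (23 + a) - 2 = 21 + a)
b = -1927 (b = -6 + (½)*(-3842) = -6 - 1921 = -1927)
h = 84191/11357 (h = -4796/(-554) + 2397/(-1927) = -4796*(-1/554) + 2397*(-1/1927) = 2398/277 - 51/41 = 84191/11357 ≈ 7.4131)
1/(j(P(C), 17) + h) = 1/((21 + 17) + 84191/11357) = 1/(38 + 84191/11357) = 1/(515757/11357) = 11357/515757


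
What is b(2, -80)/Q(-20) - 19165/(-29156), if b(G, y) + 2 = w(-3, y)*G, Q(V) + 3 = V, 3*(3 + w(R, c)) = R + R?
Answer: 790667/670588 ≈ 1.1791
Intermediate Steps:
w(R, c) = -3 + 2*R/3 (w(R, c) = -3 + (R + R)/3 = -3 + (2*R)/3 = -3 + 2*R/3)
Q(V) = -3 + V
b(G, y) = -2 - 5*G (b(G, y) = -2 + (-3 + (⅔)*(-3))*G = -2 + (-3 - 2)*G = -2 - 5*G)
b(2, -80)/Q(-20) - 19165/(-29156) = (-2 - 5*2)/(-3 - 20) - 19165/(-29156) = (-2 - 10)/(-23) - 19165*(-1/29156) = -12*(-1/23) + 19165/29156 = 12/23 + 19165/29156 = 790667/670588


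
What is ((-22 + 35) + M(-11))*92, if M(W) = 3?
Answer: 1472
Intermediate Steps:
((-22 + 35) + M(-11))*92 = ((-22 + 35) + 3)*92 = (13 + 3)*92 = 16*92 = 1472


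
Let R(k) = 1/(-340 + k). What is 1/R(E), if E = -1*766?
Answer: -1106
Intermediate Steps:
E = -766
1/R(E) = 1/(1/(-340 - 766)) = 1/(1/(-1106)) = 1/(-1/1106) = -1106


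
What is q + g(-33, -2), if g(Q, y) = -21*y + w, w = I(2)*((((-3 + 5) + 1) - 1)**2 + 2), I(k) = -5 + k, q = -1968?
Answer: -1944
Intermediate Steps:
w = -18 (w = (-5 + 2)*((((-3 + 5) + 1) - 1)**2 + 2) = -3*(((2 + 1) - 1)**2 + 2) = -3*((3 - 1)**2 + 2) = -3*(2**2 + 2) = -3*(4 + 2) = -3*6 = -18)
g(Q, y) = -18 - 21*y (g(Q, y) = -21*y - 18 = -18 - 21*y)
q + g(-33, -2) = -1968 + (-18 - 21*(-2)) = -1968 + (-18 + 42) = -1968 + 24 = -1944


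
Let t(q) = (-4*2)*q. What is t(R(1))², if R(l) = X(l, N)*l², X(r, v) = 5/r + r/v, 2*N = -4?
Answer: 1296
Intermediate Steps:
N = -2 (N = (½)*(-4) = -2)
R(l) = l²*(5/l - l/2) (R(l) = (5/l + l/(-2))*l² = (5/l + l*(-½))*l² = (5/l - l/2)*l² = l²*(5/l - l/2))
t(q) = -8*q
t(R(1))² = (-4*(10 - 1*1²))² = (-4*(10 - 1*1))² = (-4*(10 - 1))² = (-4*9)² = (-8*9/2)² = (-36)² = 1296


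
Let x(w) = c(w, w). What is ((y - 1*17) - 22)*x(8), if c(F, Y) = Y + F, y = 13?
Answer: -416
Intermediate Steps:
c(F, Y) = F + Y
x(w) = 2*w (x(w) = w + w = 2*w)
((y - 1*17) - 22)*x(8) = ((13 - 1*17) - 22)*(2*8) = ((13 - 17) - 22)*16 = (-4 - 22)*16 = -26*16 = -416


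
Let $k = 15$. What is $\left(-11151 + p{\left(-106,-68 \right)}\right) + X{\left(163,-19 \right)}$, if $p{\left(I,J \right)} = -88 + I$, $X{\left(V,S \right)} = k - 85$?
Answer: $-11415$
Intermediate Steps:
$X{\left(V,S \right)} = -70$ ($X{\left(V,S \right)} = 15 - 85 = -70$)
$\left(-11151 + p{\left(-106,-68 \right)}\right) + X{\left(163,-19 \right)} = \left(-11151 - 194\right) - 70 = -11345 - 70 = -11415$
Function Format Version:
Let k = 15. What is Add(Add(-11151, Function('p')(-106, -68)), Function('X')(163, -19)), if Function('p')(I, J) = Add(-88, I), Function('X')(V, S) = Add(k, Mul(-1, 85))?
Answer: -11415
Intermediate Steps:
Function('X')(V, S) = -70 (Function('X')(V, S) = Add(15, Mul(-1, 85)) = Add(15, -85) = -70)
Add(Add(-11151, Function('p')(-106, -68)), Function('X')(163, -19)) = Add(Add(-11151, Add(-88, -106)), -70) = Add(Add(-11151, -194), -70) = Add(-11345, -70) = -11415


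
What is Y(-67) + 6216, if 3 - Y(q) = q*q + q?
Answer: 1797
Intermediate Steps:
Y(q) = 3 - q - q² (Y(q) = 3 - (q*q + q) = 3 - (q² + q) = 3 - (q + q²) = 3 + (-q - q²) = 3 - q - q²)
Y(-67) + 6216 = (3 - 1*(-67) - 1*(-67)²) + 6216 = (3 + 67 - 1*4489) + 6216 = (3 + 67 - 4489) + 6216 = -4419 + 6216 = 1797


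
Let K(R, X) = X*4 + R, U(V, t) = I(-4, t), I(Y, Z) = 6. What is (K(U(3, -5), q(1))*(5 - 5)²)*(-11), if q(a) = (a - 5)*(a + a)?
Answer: 0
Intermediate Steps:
q(a) = 2*a*(-5 + a) (q(a) = (-5 + a)*(2*a) = 2*a*(-5 + a))
U(V, t) = 6
K(R, X) = R + 4*X (K(R, X) = 4*X + R = R + 4*X)
(K(U(3, -5), q(1))*(5 - 5)²)*(-11) = ((6 + 4*(2*1*(-5 + 1)))*(5 - 5)²)*(-11) = ((6 + 4*(2*1*(-4)))*0²)*(-11) = ((6 + 4*(-8))*0)*(-11) = ((6 - 32)*0)*(-11) = -26*0*(-11) = 0*(-11) = 0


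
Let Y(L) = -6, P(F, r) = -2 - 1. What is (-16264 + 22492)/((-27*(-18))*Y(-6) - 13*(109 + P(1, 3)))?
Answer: -3114/2147 ≈ -1.4504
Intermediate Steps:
P(F, r) = -3
(-16264 + 22492)/((-27*(-18))*Y(-6) - 13*(109 + P(1, 3))) = (-16264 + 22492)/(-27*(-18)*(-6) - 13*(109 - 3)) = 6228/(486*(-6) - 13*106) = 6228/(-2916 - 1378) = 6228/(-4294) = 6228*(-1/4294) = -3114/2147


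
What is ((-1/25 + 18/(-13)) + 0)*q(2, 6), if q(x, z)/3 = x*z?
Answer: -16668/325 ≈ -51.286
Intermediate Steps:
q(x, z) = 3*x*z (q(x, z) = 3*(x*z) = 3*x*z)
((-1/25 + 18/(-13)) + 0)*q(2, 6) = ((-1/25 + 18/(-13)) + 0)*(3*2*6) = ((-1*1/25 + 18*(-1/13)) + 0)*36 = ((-1/25 - 18/13) + 0)*36 = (-463/325 + 0)*36 = -463/325*36 = -16668/325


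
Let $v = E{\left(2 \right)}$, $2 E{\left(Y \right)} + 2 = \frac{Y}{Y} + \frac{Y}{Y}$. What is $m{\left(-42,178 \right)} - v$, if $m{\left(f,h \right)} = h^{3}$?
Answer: $5639752$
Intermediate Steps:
$E{\left(Y \right)} = 0$ ($E{\left(Y \right)} = -1 + \frac{\frac{Y}{Y} + \frac{Y}{Y}}{2} = -1 + \frac{1 + 1}{2} = -1 + \frac{1}{2} \cdot 2 = -1 + 1 = 0$)
$v = 0$
$m{\left(-42,178 \right)} - v = 178^{3} - 0 = 5639752 + 0 = 5639752$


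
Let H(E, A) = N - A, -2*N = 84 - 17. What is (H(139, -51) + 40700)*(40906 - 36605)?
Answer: 350251935/2 ≈ 1.7513e+8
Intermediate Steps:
N = -67/2 (N = -(84 - 17)/2 = -1/2*67 = -67/2 ≈ -33.500)
H(E, A) = -67/2 - A
(H(139, -51) + 40700)*(40906 - 36605) = ((-67/2 - 1*(-51)) + 40700)*(40906 - 36605) = ((-67/2 + 51) + 40700)*4301 = (35/2 + 40700)*4301 = (81435/2)*4301 = 350251935/2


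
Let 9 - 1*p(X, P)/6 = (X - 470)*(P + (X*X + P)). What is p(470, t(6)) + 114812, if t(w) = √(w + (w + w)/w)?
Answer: 114866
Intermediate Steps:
t(w) = √(2 + w) (t(w) = √(w + (2*w)/w) = √(w + 2) = √(2 + w))
p(X, P) = 54 - 6*(-470 + X)*(X² + 2*P) (p(X, P) = 54 - 6*(X - 470)*(P + (X*X + P)) = 54 - 6*(-470 + X)*(P + (X² + P)) = 54 - 6*(-470 + X)*(P + (P + X²)) = 54 - 6*(-470 + X)*(X² + 2*P))
p(470, t(6)) + 114812 = (54 - 6*470³ + 2820*470² + 5640*√(2 + 6) - 12*√(2 + 6)*470) + 114812 = (54 - 6*103823000 + 2820*220900 + 5640*√8 - 12*√8*470) + 114812 = (54 - 622938000 + 622938000 + 5640*(2*√2) - 12*2*√2*470) + 114812 = (54 - 622938000 + 622938000 + 11280*√2 - 11280*√2) + 114812 = 54 + 114812 = 114866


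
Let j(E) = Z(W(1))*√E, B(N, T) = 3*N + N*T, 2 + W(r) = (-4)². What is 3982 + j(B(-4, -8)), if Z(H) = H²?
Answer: 3982 + 392*√5 ≈ 4858.5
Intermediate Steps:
W(r) = 14 (W(r) = -2 + (-4)² = -2 + 16 = 14)
j(E) = 196*√E (j(E) = 14²*√E = 196*√E)
3982 + j(B(-4, -8)) = 3982 + 196*√(-4*(3 - 8)) = 3982 + 196*√(-4*(-5)) = 3982 + 196*√20 = 3982 + 196*(2*√5) = 3982 + 392*√5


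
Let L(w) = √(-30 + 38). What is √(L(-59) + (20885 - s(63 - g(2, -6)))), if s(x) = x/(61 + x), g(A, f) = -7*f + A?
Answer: √(8353905 + 800*√2)/20 ≈ 144.53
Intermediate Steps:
g(A, f) = A - 7*f
s(x) = x/(61 + x)
L(w) = 2*√2 (L(w) = √8 = 2*√2)
√(L(-59) + (20885 - s(63 - g(2, -6)))) = √(2*√2 + (20885 - (63 - (2 - 7*(-6)))/(61 + (63 - (2 - 7*(-6)))))) = √(2*√2 + (20885 - (63 - (2 + 42))/(61 + (63 - (2 + 42))))) = √(2*√2 + (20885 - (63 - 1*44)/(61 + (63 - 1*44)))) = √(2*√2 + (20885 - (63 - 44)/(61 + (63 - 44)))) = √(2*√2 + (20885 - 19/(61 + 19))) = √(2*√2 + (20885 - 19/80)) = √(2*√2 + 1670781/80) = √(1670781/80 + 2*√2)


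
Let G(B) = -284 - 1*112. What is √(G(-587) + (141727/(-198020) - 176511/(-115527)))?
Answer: I*√5744949035273772855235/3812776090 ≈ 19.879*I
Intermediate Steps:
G(B) = -396 (G(B) = -284 - 112 = -396)
√(G(-587) + (141727/(-198020) - 176511/(-115527))) = √(-396 + (141727/(-198020) - 176511/(-115527))) = √(-396 + (141727*(-1/198020) - 176511*(-1/115527))) = √(-396 + (-141727/198020 + 58837/38509)) = √(-396 + 6193137697/7625552180) = √(-3013525525583/7625552180) = I*√5744949035273772855235/3812776090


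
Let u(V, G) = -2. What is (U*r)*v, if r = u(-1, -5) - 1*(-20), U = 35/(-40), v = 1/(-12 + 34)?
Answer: -63/88 ≈ -0.71591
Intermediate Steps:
v = 1/22 ≈ 0.045455
U = -7/8 (U = 35*(-1/40) = -7/8 ≈ -0.87500)
r = 18 (r = -2 - 1*(-20) = -2 + 20 = 18)
(U*r)*v = -7/8*18*(1/22) = -63/4*1/22 = -63/88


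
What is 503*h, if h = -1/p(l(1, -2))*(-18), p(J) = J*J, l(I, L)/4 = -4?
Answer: 4527/128 ≈ 35.367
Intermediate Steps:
l(I, L) = -16 (l(I, L) = 4*(-4) = -16)
p(J) = J²
h = 9/128 (h = -1/((-16)²)*(-18) = -1/256*(-18) = 9/128 ≈ 0.070313)
503*h = 503*(9/128) = 4527/128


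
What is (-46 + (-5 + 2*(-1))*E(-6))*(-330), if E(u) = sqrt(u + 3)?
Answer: 15180 + 2310*I*sqrt(3) ≈ 15180.0 + 4001.0*I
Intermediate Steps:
E(u) = sqrt(3 + u)
(-46 + (-5 + 2*(-1))*E(-6))*(-330) = (-46 + (-5 + 2*(-1))*sqrt(3 - 6))*(-330) = (-46 + (-5 - 2)*sqrt(-3))*(-330) = (-46 - 7*I*sqrt(3))*(-330) = 15180 + 2310*I*sqrt(3)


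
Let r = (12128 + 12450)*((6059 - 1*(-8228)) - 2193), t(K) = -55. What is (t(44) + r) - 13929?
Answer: 297232348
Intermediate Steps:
r = 297246332 (r = 24578*((6059 + 8228) - 2193) = 24578*(14287 - 2193) = 24578*12094 = 297246332)
(t(44) + r) - 13929 = (-55 + 297246332) - 13929 = 297246277 - 13929 = 297232348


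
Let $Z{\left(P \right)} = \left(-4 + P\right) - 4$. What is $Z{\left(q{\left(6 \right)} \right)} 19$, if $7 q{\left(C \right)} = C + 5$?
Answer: $- \frac{855}{7} \approx -122.14$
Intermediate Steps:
$q{\left(C \right)} = \frac{5}{7} + \frac{C}{7}$ ($q{\left(C \right)} = \frac{C + 5}{7} = \frac{5 + C}{7} = \frac{5}{7} + \frac{C}{7}$)
$Z{\left(P \right)} = -8 + P$
$Z{\left(q{\left(6 \right)} \right)} 19 = \left(-8 + \left(\frac{5}{7} + \frac{1}{7} \cdot 6\right)\right) 19 = \left(-8 + \left(\frac{5}{7} + \frac{6}{7}\right)\right) 19 = \left(-8 + \frac{11}{7}\right) 19 = \left(- \frac{45}{7}\right) 19 = - \frac{855}{7}$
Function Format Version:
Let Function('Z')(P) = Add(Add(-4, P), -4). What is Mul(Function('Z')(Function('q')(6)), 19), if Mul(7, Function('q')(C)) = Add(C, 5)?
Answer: Rational(-855, 7) ≈ -122.14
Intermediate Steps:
Function('q')(C) = Add(Rational(5, 7), Mul(Rational(1, 7), C)) (Function('q')(C) = Mul(Rational(1, 7), Add(C, 5)) = Mul(Rational(1, 7), Add(5, C)) = Add(Rational(5, 7), Mul(Rational(1, 7), C)))
Function('Z')(P) = Add(-8, P)
Mul(Function('Z')(Function('q')(6)), 19) = Mul(Add(-8, Add(Rational(5, 7), Mul(Rational(1, 7), 6))), 19) = Mul(Add(-8, Add(Rational(5, 7), Rational(6, 7))), 19) = Mul(Add(-8, Rational(11, 7)), 19) = Mul(Rational(-45, 7), 19) = Rational(-855, 7)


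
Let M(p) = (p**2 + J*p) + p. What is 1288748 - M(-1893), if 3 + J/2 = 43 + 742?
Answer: 667844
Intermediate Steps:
J = 1564 (J = -6 + 2*(43 + 742) = -6 + 2*785 = -6 + 1570 = 1564)
M(p) = p**2 + 1565*p (M(p) = (p**2 + 1564*p) + p = p**2 + 1565*p)
1288748 - M(-1893) = 1288748 - (-1893)*(1565 - 1893) = 1288748 - (-1893)*(-328) = 1288748 - 1*620904 = 1288748 - 620904 = 667844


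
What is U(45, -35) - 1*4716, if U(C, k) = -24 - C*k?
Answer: -3165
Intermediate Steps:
U(C, k) = -24 - C*k
U(45, -35) - 1*4716 = (-24 - 1*45*(-35)) - 1*4716 = (-24 + 1575) - 4716 = 1551 - 4716 = -3165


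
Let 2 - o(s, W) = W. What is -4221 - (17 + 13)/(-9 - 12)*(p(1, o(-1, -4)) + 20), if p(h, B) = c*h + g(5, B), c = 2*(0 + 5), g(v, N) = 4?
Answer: -29207/7 ≈ -4172.4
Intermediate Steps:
o(s, W) = 2 - W
c = 10 (c = 2*5 = 10)
p(h, B) = 4 + 10*h (p(h, B) = 10*h + 4 = 4 + 10*h)
-4221 - (17 + 13)/(-9 - 12)*(p(1, o(-1, -4)) + 20) = -4221 - (17 + 13)/(-9 - 12)*((4 + 10*1) + 20) = -4221 - 30/(-21)*((4 + 10) + 20) = -4221 - 30*(-1/21)*(14 + 20) = -4221 - (-10)*34/7 = -4221 - 1*(-340/7) = -4221 + 340/7 = -29207/7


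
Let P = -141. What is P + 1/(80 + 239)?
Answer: -44978/319 ≈ -141.00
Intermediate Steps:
P + 1/(80 + 239) = -141 + 1/(80 + 239) = -141 + 1/319 = -44978/319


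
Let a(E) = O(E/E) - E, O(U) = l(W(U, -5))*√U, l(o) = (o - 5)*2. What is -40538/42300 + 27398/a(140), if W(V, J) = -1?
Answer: -7665113/42300 ≈ -181.21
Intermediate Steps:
l(o) = -10 + 2*o (l(o) = (-5 + o)*2 = -10 + 2*o)
O(U) = -12*√U (O(U) = (-10 + 2*(-1))*√U = (-10 - 2)*√U = -12*√U)
a(E) = -12 - E (a(E) = -12*√1 - E = -12*1 - E = -12 - E)
-40538/42300 + 27398/a(140) = -40538/42300 + 27398/(-12 - 1*140) = -40538*1/42300 + 27398/(-12 - 140) = -20269/21150 + 27398/(-152) = -20269/21150 + 27398*(-1/152) = -20269/21150 - 721/4 = -7665113/42300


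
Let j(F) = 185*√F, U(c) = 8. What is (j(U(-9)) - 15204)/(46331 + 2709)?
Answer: -3801/12260 + 37*√2/4904 ≈ -0.29936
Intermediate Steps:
(j(U(-9)) - 15204)/(46331 + 2709) = (185*√8 - 15204)/(46331 + 2709) = (185*(2*√2) - 15204)/49040 = (370*√2 - 15204)*(1/49040) = (-15204 + 370*√2)*(1/49040) = -3801/12260 + 37*√2/4904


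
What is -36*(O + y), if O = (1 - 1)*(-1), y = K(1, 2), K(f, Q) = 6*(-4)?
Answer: 864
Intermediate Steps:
K(f, Q) = -24
y = -24
O = 0 (O = 0*(-1) = 0)
-36*(O + y) = -36*(0 - 24) = -36*(-24) = 864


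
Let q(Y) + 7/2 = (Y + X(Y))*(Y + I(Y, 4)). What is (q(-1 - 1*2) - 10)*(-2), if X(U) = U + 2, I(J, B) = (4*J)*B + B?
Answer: -349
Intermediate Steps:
I(J, B) = B + 4*B*J (I(J, B) = 4*B*J + B = B + 4*B*J)
X(U) = 2 + U
q(Y) = -7/2 + (2 + 2*Y)*(4 + 17*Y) (q(Y) = -7/2 + (Y + (2 + Y))*(Y + 4*(1 + 4*Y)) = -7/2 + (2 + 2*Y)*(Y + (4 + 16*Y)) = -7/2 + (2 + 2*Y)*(4 + 17*Y))
(q(-1 - 1*2) - 10)*(-2) = ((9/2 + 34*(-1 - 1*2)² + 42*(-1 - 1*2)) - 10)*(-2) = ((9/2 + 34*(-1 - 2)² + 42*(-1 - 2)) - 10)*(-2) = ((9/2 + 34*(-3)² + 42*(-3)) - 10)*(-2) = ((9/2 + 34*9 - 126) - 10)*(-2) = ((9/2 + 306 - 126) - 10)*(-2) = (369/2 - 10)*(-2) = (349/2)*(-2) = -349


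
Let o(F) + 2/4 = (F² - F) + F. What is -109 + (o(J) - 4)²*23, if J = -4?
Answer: 11731/4 ≈ 2932.8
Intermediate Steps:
o(F) = -½ + F² (o(F) = -½ + ((F² - F) + F) = -½ + F²)
-109 + (o(J) - 4)²*23 = -109 + ((-½ + (-4)²) - 4)²*23 = -109 + ((-½ + 16) - 4)²*23 = -109 + (31/2 - 4)²*23 = -109 + (23/2)²*23 = -109 + (529/4)*23 = -109 + 12167/4 = 11731/4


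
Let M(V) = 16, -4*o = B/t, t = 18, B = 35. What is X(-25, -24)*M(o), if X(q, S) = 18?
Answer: 288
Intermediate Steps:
o = -35/72 (o = -35/(4*18) = -¼*35/18 = -35/72 ≈ -0.48611)
X(-25, -24)*M(o) = 18*16 = 288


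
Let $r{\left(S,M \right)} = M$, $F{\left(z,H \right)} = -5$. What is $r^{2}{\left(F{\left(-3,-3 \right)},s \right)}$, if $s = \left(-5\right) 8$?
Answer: $1600$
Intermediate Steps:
$s = -40$
$r^{2}{\left(F{\left(-3,-3 \right)},s \right)} = \left(-40\right)^{2} = 1600$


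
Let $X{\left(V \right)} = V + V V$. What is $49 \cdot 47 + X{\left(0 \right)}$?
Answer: $2303$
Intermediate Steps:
$X{\left(V \right)} = V + V^{2}$
$49 \cdot 47 + X{\left(0 \right)} = 49 \cdot 47 + 0 \left(1 + 0\right) = 2303 + 0 \cdot 1 = 2303 + 0 = 2303$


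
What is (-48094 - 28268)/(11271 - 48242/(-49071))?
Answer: -3747159702/553127483 ≈ -6.7745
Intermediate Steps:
(-48094 - 28268)/(11271 - 48242/(-49071)) = -76362/(11271 - 48242*(-1/49071)) = -76362/(11271 + 48242/49071) = -76362/553127483/49071 = -76362*49071/553127483 = -3747159702/553127483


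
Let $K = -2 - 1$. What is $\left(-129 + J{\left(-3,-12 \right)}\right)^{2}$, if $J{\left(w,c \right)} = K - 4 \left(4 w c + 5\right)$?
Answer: $529984$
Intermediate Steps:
$K = -3$
$J{\left(w,c \right)} = -23 - 16 c w$ ($J{\left(w,c \right)} = -3 - 4 \left(4 w c + 5\right) = -3 - 4 \left(4 c w + 5\right) = -3 - 4 \left(5 + 4 c w\right) = -3 - \left(20 + 16 c w\right) = -23 - 16 c w$)
$\left(-129 + J{\left(-3,-12 \right)}\right)^{2} = \left(-129 - \left(23 - -576\right)\right)^{2} = \left(-129 - 599\right)^{2} = \left(-728\right)^{2} = 529984$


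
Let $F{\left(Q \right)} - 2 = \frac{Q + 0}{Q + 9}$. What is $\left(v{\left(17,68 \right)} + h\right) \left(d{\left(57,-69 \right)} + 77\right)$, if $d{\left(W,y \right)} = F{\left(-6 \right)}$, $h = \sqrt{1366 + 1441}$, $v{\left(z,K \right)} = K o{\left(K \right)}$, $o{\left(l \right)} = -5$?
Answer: $-26180 + 77 \sqrt{2807} \approx -22100.0$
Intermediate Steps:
$v{\left(z,K \right)} = - 5 K$ ($v{\left(z,K \right)} = K \left(-5\right) = - 5 K$)
$F{\left(Q \right)} = 2 + \frac{Q}{9 + Q}$ ($F{\left(Q \right)} = 2 + \frac{Q + 0}{Q + 9} = 2 + \frac{Q}{9 + Q}$)
$h = \sqrt{2807} \approx 52.981$
$d{\left(W,y \right)} = 0$ ($d{\left(W,y \right)} = \frac{3 \left(6 - 6\right)}{9 - 6} = 3 \cdot \frac{1}{3} \cdot 0 = 0$)
$\left(v{\left(17,68 \right)} + h\right) \left(d{\left(57,-69 \right)} + 77\right) = \left(\left(-5\right) 68 + \sqrt{2807}\right) \left(0 + 77\right) = \left(-340 + \sqrt{2807}\right) 77 = -26180 + 77 \sqrt{2807}$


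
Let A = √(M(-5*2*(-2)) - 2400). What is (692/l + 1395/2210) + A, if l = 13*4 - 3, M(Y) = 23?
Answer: 319535/21658 + I*√2377 ≈ 14.754 + 48.755*I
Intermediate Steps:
l = 49 (l = 52 - 3 = 49)
A = I*√2377 (A = √(23 - 2400) = √(-2377) = I*√2377 ≈ 48.755*I)
(692/l + 1395/2210) + A = (692/49 + 1395/2210) + I*√2377 = (692*(1/49) + 1395*(1/2210)) + I*√2377 = (692/49 + 279/442) + I*√2377 = 319535/21658 + I*√2377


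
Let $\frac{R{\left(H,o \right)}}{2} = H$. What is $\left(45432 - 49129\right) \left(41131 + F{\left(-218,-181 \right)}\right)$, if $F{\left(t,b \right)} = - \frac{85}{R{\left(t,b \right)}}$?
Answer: $- \frac{66299044097}{436} \approx -1.5206 \cdot 10^{8}$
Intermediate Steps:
$R{\left(H,o \right)} = 2 H$
$F{\left(t,b \right)} = - \frac{85}{2 t}$
$\left(45432 - 49129\right) \left(41131 + F{\left(-218,-181 \right)}\right) = \left(45432 - 49129\right) \left(41131 - \frac{85}{2 \left(-218\right)}\right) = - 3697 \left(41131 - - \frac{85}{436}\right) = - 3697 \left(41131 + \frac{85}{436}\right) = \left(-3697\right) \frac{17933201}{436} = - \frac{66299044097}{436}$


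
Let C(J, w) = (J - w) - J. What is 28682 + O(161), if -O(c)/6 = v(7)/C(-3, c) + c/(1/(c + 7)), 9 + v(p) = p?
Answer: -21510578/161 ≈ -1.3361e+5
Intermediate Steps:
C(J, w) = -w
v(p) = -9 + p
O(c) = -12/c - 6*c*(7 + c) (O(c) = -6*((-9 + 7)/((-c)) + c/(1/(c + 7))) = -6*(-(-2)/c + c/(1/(7 + c))) = -6*(2/c + c*(7 + c)) = -12/c - 6*c*(7 + c))
28682 + O(161) = 28682 + 6*(-2 + 161**2*(-7 - 1*161))/161 = 28682 + 6*(1/161)*(-2 + 25921*(-7 - 161)) = 28682 + 6*(1/161)*(-2 + 25921*(-168)) = 28682 + 6*(1/161)*(-2 - 4354728) = 28682 + 6*(1/161)*(-4354730) = 28682 - 26128380/161 = -21510578/161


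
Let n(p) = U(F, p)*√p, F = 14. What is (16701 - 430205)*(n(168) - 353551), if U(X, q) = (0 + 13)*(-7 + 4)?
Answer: 146194752704 + 32253312*√42 ≈ 1.4640e+11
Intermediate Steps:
U(X, q) = -39 (U(X, q) = 13*(-3) = -39)
n(p) = -39*√p
(16701 - 430205)*(n(168) - 353551) = (16701 - 430205)*(-78*√42 - 353551) = -413504*(-78*√42 - 353551) = -413504*(-353551 - 78*√42) = 146194752704 + 32253312*√42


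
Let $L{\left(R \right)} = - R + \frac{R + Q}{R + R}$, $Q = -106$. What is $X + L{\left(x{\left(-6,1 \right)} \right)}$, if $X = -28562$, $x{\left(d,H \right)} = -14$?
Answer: $- \frac{199806}{7} \approx -28544.0$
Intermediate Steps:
$L{\left(R \right)} = - R + \frac{-106 + R}{2 R}$ ($L{\left(R \right)} = - R + \frac{R - 106}{R + R} = - R + \frac{-106 + R}{2 R}$)
$X + L{\left(x{\left(-6,1 \right)} \right)} = -28562 - \left(- \frac{29}{2} - \frac{53}{14}\right) = -28562 + \left(\frac{1}{2} + 14 - - \frac{53}{14}\right) = -28562 + \left(\frac{1}{2} + 14 + \frac{53}{14}\right) = -28562 + \frac{128}{7} = - \frac{199806}{7}$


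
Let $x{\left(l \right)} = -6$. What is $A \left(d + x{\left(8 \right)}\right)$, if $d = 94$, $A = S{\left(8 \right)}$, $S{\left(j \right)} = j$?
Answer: $704$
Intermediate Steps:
$A = 8$
$A \left(d + x{\left(8 \right)}\right) = 8 \left(94 - 6\right) = 8 \cdot 88 = 704$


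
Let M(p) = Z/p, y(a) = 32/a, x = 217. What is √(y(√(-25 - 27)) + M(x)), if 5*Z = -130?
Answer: √(-953498 - 9794512*I*√13)/2821 ≈ 1.4696 - 1.5098*I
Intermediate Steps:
Z = -26 (Z = (⅕)*(-130) = -26)
M(p) = -26/p
√(y(√(-25 - 27)) + M(x)) = √(32/(√(-25 - 27)) - 26/217) = √(32/(√(-52)) - 26*1/217) = √(32/((2*I*√13)) - 26/217) = √(32*(-I*√13/26) - 26/217) = √(-16*I*√13/13 - 26/217) = √(-26/217 - 16*I*√13/13)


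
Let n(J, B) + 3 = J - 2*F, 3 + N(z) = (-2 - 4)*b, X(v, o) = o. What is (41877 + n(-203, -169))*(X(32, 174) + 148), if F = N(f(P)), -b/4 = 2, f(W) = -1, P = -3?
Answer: 13389082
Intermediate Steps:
b = -8 (b = -4*2 = -8)
N(z) = 45 (N(z) = -3 + (-2 - 4)*(-8) = -3 - 6*(-8) = -3 + 48 = 45)
F = 45
n(J, B) = -93 + J (n(J, B) = -3 + (J - 2*45) = -3 + (J - 90) = -3 + (-90 + J) = -93 + J)
(41877 + n(-203, -169))*(X(32, 174) + 148) = (41877 + (-93 - 203))*(174 + 148) = (41877 - 296)*322 = 41581*322 = 13389082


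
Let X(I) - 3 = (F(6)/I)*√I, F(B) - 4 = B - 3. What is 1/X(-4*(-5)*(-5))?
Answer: 300/949 + 70*I/949 ≈ 0.31612 + 0.073762*I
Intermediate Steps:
F(B) = 1 + B (F(B) = 4 + (B - 3) = 4 + (-3 + B) = 1 + B)
X(I) = 3 + 7/√I (X(I) = 3 + ((1 + 6)/I)*√I = 3 + (7/I)*√I = 3 + 7/√I)
1/X(-4*(-5)*(-5)) = 1/(3 + 7/√(-4*(-5)*(-5))) = 1/(3 + 7/√(20*(-5))) = 1/(3 + 7/√(-100)) = 1/(3 + 7*(-I/10)) = 1/(3 - 7*I/10) = 100*(3 + 7*I/10)/949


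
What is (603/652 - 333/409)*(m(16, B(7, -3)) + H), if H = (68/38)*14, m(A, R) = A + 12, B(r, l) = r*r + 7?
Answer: 7436772/1266673 ≈ 5.8711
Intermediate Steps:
B(r, l) = 7 + r**2 (B(r, l) = r**2 + 7 = 7 + r**2)
m(A, R) = 12 + A
H = 476/19 (H = (68*(1/38))*14 = (34/19)*14 = 476/19 ≈ 25.053)
(603/652 - 333/409)*(m(16, B(7, -3)) + H) = (603/652 - 333/409)*((12 + 16) + 476/19) = (603*(1/652) - 333*1/409)*(28 + 476/19) = (603/652 - 333/409)*(1008/19) = (29511/266668)*(1008/19) = 7436772/1266673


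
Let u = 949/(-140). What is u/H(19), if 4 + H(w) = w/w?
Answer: 949/420 ≈ 2.2595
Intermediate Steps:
H(w) = -3 (H(w) = -4 + w/w = -4 + 1 = -3)
u = -949/140 (u = 949*(-1/140) = -949/140 ≈ -6.7786)
u/H(19) = -949/140/(-3) = -949/140*(-⅓) = 949/420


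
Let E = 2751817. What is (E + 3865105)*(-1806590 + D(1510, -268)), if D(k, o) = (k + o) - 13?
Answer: -11945932918842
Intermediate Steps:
D(k, o) = -13 + k + o
(E + 3865105)*(-1806590 + D(1510, -268)) = (2751817 + 3865105)*(-1806590 + (-13 + 1510 - 268)) = 6616922*(-1806590 + 1229) = 6616922*(-1805361) = -11945932918842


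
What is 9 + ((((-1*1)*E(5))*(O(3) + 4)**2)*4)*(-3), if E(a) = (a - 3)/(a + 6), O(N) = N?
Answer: 1275/11 ≈ 115.91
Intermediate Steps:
E(a) = (-3 + a)/(6 + a)
9 + ((((-1*1)*E(5))*(O(3) + 4)**2)*4)*(-3) = 9 + ((((-1*1)*((-3 + 5)/(6 + 5)))*(3 + 4)**2)*4)*(-3) = 9 + ((-2/11*7**2)*4)*(-3) = 9 + ((-2/11*49)*4)*(-3) = 9 + ((-1*2/11*49)*4)*(-3) = 9 + (-2/11*49*4)*(-3) = 9 - 98/11*4*(-3) = 9 - 392/11*(-3) = 9 + 1176/11 = 1275/11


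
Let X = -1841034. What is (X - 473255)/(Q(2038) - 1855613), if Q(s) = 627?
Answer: 2314289/1854986 ≈ 1.2476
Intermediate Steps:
(X - 473255)/(Q(2038) - 1855613) = (-1841034 - 473255)/(627 - 1855613) = -2314289/(-1854986) = -2314289*(-1/1854986) = 2314289/1854986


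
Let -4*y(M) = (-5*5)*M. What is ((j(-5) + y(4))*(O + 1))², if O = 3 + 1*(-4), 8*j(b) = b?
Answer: 0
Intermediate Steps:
j(b) = b/8
y(M) = 25*M/4 (y(M) = -(-5*5)*M/4 = -(-25)*M/4 = 25*M/4)
O = -1 (O = 3 - 4 = -1)
((j(-5) + y(4))*(O + 1))² = (((⅛)*(-5) + (25/4)*4)*(-1 + 1))² = ((-5/8 + 25)*0)² = ((195/8)*0)² = 0² = 0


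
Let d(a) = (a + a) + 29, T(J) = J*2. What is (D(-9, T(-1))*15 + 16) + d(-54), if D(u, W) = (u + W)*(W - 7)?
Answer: 1422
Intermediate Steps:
T(J) = 2*J
D(u, W) = (-7 + W)*(W + u) (D(u, W) = (W + u)*(-7 + W) = (-7 + W)*(W + u))
d(a) = 29 + 2*a (d(a) = 2*a + 29 = 29 + 2*a)
(D(-9, T(-1))*15 + 16) + d(-54) = (((2*(-1))**2 - 14*(-1) - 7*(-9) + (2*(-1))*(-9))*15 + 16) + (29 + 2*(-54)) = (((-2)**2 - 7*(-2) + 63 - 2*(-9))*15 + 16) + (29 - 108) = ((4 + 14 + 63 + 18)*15 + 16) - 79 = (99*15 + 16) - 79 = (1485 + 16) - 79 = 1501 - 79 = 1422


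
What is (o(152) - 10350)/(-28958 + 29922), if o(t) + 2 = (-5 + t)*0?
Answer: -2588/241 ≈ -10.739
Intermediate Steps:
o(t) = -2 (o(t) = -2 + (-5 + t)*0 = -2 + 0 = -2)
(o(152) - 10350)/(-28958 + 29922) = (-2 - 10350)/(-28958 + 29922) = -10352/964 = -10352*1/964 = -2588/241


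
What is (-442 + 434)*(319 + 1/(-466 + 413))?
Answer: -135248/53 ≈ -2551.8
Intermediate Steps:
(-442 + 434)*(319 + 1/(-466 + 413)) = -8*(319 + 1/(-53)) = -8*(319 - 1/53) = -8*16906/53 = -135248/53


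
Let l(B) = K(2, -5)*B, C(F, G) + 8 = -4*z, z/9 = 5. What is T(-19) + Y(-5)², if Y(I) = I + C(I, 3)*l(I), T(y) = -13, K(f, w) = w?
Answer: 22137012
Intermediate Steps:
z = 45 (z = 9*5 = 45)
C(F, G) = -188 (C(F, G) = -8 - 4*45 = -8 - 180 = -188)
l(B) = -5*B
Y(I) = 941*I (Y(I) = I - (-940)*I = I + 940*I = 941*I)
T(-19) + Y(-5)² = -13 + (941*(-5))² = -13 + (-4705)² = -13 + 22137025 = 22137012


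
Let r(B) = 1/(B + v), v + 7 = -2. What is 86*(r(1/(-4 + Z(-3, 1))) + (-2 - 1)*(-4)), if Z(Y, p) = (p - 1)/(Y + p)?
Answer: 37840/37 ≈ 1022.7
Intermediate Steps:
v = -9 (v = -7 - 2 = -9)
Z(Y, p) = (-1 + p)/(Y + p)
r(B) = 1/(-9 + B) (r(B) = 1/(B - 9) = 1/(-9 + B))
86*(r(1/(-4 + Z(-3, 1))) + (-2 - 1)*(-4)) = 86*(1/(-9 + 1/(-4 + (-1 + 1)/(-3 + 1))) + (-2 - 1)*(-4)) = 86*(1/(-9 + 1/(-4 + 0/(-2))) - 3*(-4)) = 86*(1/(-9 + 1/(-4 - 1/2*0)) + 12) = 86*(1/(-9 + 1/(-4 + 0)) + 12) = 86*(1/(-9 + 1/(-4)) + 12) = 86*(1/(-9 - 1/4) + 12) = 86*(1/(-37/4) + 12) = 86*(-4/37 + 12) = 86*(440/37) = 37840/37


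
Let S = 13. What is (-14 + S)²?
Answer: 1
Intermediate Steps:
(-14 + S)² = (-14 + 13)² = (-1)² = 1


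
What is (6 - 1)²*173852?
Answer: 4346300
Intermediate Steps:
(6 - 1)²*173852 = 5²*173852 = 25*173852 = 4346300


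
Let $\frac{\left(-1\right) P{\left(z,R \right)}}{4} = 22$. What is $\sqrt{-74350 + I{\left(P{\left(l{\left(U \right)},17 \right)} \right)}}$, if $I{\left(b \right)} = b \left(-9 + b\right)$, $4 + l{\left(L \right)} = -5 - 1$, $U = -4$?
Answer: $i \sqrt{65814} \approx 256.54 i$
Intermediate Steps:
$l{\left(L \right)} = -10$ ($l{\left(L \right)} = -4 - 6 = -10$)
$P{\left(z,R \right)} = -88$ ($P{\left(z,R \right)} = \left(-4\right) 22 = -88$)
$\sqrt{-74350 + I{\left(P{\left(l{\left(U \right)},17 \right)} \right)}} = \sqrt{-74350 - 88 \left(-9 - 88\right)} = \sqrt{-74350 - -8536} = \sqrt{-74350 + 8536} = \sqrt{-65814} = i \sqrt{65814}$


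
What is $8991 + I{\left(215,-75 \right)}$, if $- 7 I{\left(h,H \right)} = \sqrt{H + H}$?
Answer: $8991 - \frac{5 i \sqrt{6}}{7} \approx 8991.0 - 1.7496 i$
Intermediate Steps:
$I{\left(h,H \right)} = - \frac{\sqrt{2} \sqrt{H}}{7}$ ($I{\left(h,H \right)} = - \frac{\sqrt{H + H}}{7} = - \frac{\sqrt{2 H}}{7} = - \frac{\sqrt{2} \sqrt{H}}{7}$)
$8991 + I{\left(215,-75 \right)} = 8991 - \frac{\sqrt{2} \sqrt{-75}}{7} = 8991 - \frac{\sqrt{2} \cdot 5 i \sqrt{3}}{7} = 8991 - \frac{5 i \sqrt{6}}{7}$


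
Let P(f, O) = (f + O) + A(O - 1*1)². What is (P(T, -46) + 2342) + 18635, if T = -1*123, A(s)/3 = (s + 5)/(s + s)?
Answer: 45968841/2209 ≈ 20810.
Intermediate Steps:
A(s) = 3*(5 + s)/(2*s) (A(s) = 3*((s + 5)/(s + s)) = 3*((5 + s)/((2*s))) = 3*((5 + s)*(1/(2*s))) = 3*((5 + s)/(2*s)) = 3*(5 + s)/(2*s))
T = -123
P(f, O) = O + f + 9*(4 + O)²/(4*(-1 + O)²) (P(f, O) = (f + O) + (3*(5 + (O - 1*1))/(2*(O - 1*1)))² = (O + f) + (3*(5 + (O - 1))/(2*(O - 1)))² = (O + f) + (3*(5 + (-1 + O))/(2*(-1 + O)))² = (O + f) + (3*(4 + O)/(2*(-1 + O)))² = (O + f) + 9*(4 + O)²/(4*(-1 + O)²) = O + f + 9*(4 + O)²/(4*(-1 + O)²))
(P(T, -46) + 2342) + 18635 = ((-46 - 123 + 9*(4 - 46)²/(4*(-1 - 46)²)) + 2342) + 18635 = ((-46 - 123 + (9/4)*(-42)²/(-47)²) + 2342) + 18635 = ((-46 - 123 + (9/4)*(1/2209)*1764) + 2342) + 18635 = ((-46 - 123 + 3969/2209) + 2342) + 18635 = (-369352/2209 + 2342) + 18635 = 4804126/2209 + 18635 = 45968841/2209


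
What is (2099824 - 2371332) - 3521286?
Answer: -3792794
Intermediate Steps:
(2099824 - 2371332) - 3521286 = -271508 - 3521286 = -3792794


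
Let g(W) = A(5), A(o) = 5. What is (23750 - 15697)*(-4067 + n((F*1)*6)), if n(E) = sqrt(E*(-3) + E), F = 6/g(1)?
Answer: -32751551 + 48318*I*sqrt(10)/5 ≈ -3.2752e+7 + 30559.0*I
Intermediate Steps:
g(W) = 5
F = 6/5 ≈ 1.2000
n(E) = sqrt(2)*sqrt(-E) (n(E) = sqrt(-3*E + E) = sqrt(-2*E) = sqrt(2)*sqrt(-E))
(23750 - 15697)*(-4067 + n((F*1)*6)) = (23750 - 15697)*(-4067 + sqrt(2)*sqrt(-(6/5)*1*6)) = 8053*(-4067 + sqrt(2)*sqrt(-6*6/5)) = 8053*(-4067 + sqrt(2)*sqrt(-1*36/5)) = 8053*(-4067 + sqrt(2)*sqrt(-36/5)) = 8053*(-4067 + sqrt(2)*(6*I*sqrt(5)/5)) = 8053*(-4067 + 6*I*sqrt(10)/5) = -32751551 + 48318*I*sqrt(10)/5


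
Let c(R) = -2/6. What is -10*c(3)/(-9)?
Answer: -10/27 ≈ -0.37037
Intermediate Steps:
c(R) = -⅓ (c(R) = -2*⅙ = -⅓)
-10*c(3)/(-9) = -10*(-⅓)/(-9) = (10/3)*(-⅑) = -10/27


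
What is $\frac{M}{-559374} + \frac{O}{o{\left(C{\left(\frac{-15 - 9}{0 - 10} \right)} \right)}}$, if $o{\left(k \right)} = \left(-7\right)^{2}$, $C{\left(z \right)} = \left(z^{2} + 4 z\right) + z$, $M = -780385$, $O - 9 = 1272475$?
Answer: $\frac{711832703881}{27409326} \approx 25970.0$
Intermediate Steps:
$O = 1272484$ ($O = 9 + 1272475 = 1272484$)
$C{\left(z \right)} = z^{2} + 5 z$
$o{\left(k \right)} = 49$
$\frac{M}{-559374} + \frac{O}{o{\left(C{\left(\frac{-15 - 9}{0 - 10} \right)} \right)}} = - \frac{780385}{-559374} + \frac{1272484}{49} = \left(-780385\right) \left(- \frac{1}{559374}\right) + 1272484 \cdot \frac{1}{49} = \frac{780385}{559374} + \frac{1272484}{49} = \frac{711832703881}{27409326}$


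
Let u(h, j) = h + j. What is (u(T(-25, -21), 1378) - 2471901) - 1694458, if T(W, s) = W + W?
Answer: -4165031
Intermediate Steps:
T(W, s) = 2*W
(u(T(-25, -21), 1378) - 2471901) - 1694458 = ((2*(-25) + 1378) - 2471901) - 1694458 = ((-50 + 1378) - 2471901) - 1694458 = (1328 - 2471901) - 1694458 = -2470573 - 1694458 = -4165031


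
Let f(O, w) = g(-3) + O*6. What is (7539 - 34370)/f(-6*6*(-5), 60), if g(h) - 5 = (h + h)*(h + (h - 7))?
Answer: -26831/1163 ≈ -23.070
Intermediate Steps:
g(h) = 5 + 2*h*(-7 + 2*h) (g(h) = 5 + (h + h)*(h + (h - 7)) = 5 + (2*h)*(h + (-7 + h)) = 5 + (2*h)*(-7 + 2*h) = 5 + 2*h*(-7 + 2*h))
f(O, w) = 83 + 6*O (f(O, w) = (5 - 14*(-3) + 4*(-3)²) + O*6 = (5 + 42 + 4*9) + 6*O = (5 + 42 + 36) + 6*O = 83 + 6*O)
(7539 - 34370)/f(-6*6*(-5), 60) = (7539 - 34370)/(83 + 6*(-6*6*(-5))) = -26831/(83 + 6*(-36*(-5))) = -26831/(83 + 6*180) = -26831/(83 + 1080) = -26831/1163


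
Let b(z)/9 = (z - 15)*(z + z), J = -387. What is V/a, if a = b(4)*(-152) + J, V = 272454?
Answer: 90818/39999 ≈ 2.2705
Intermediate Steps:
b(z) = 18*z*(-15 + z) (b(z) = 9*((z - 15)*(z + z)) = 9*((-15 + z)*(2*z)) = 9*(2*z*(-15 + z)) = 18*z*(-15 + z))
a = 119997 (a = (18*4*(-15 + 4))*(-152) - 387 = (18*4*(-11))*(-152) - 387 = -792*(-152) - 387 = 120384 - 387 = 119997)
V/a = 272454/119997 = 272454*(1/119997) = 90818/39999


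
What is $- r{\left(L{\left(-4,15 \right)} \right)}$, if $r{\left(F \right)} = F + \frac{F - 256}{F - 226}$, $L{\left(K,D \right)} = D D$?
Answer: $-256$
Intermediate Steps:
$L{\left(K,D \right)} = D^{2}$
$r{\left(F \right)} = F + \frac{-256 + F}{-226 + F}$
$- r{\left(L{\left(-4,15 \right)} \right)} = - \frac{-256 + \left(15^{2}\right)^{2} - 225 \cdot 15^{2}}{-226 + 15^{2}} = - \frac{-256 + 225^{2} - 50625}{-226 + 225} = - \frac{-256 + 50625 - 50625}{-1} = - \left(-1\right) \left(-256\right) = \left(-1\right) 256 = -256$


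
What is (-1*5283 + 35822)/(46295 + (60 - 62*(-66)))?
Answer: 30539/50447 ≈ 0.60537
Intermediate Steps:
(-1*5283 + 35822)/(46295 + (60 - 62*(-66))) = (-5283 + 35822)/(46295 + (60 + 4092)) = 30539/(46295 + 4152) = 30539/50447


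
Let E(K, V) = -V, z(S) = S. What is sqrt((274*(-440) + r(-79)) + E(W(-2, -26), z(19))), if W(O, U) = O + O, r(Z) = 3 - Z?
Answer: 13*I*sqrt(713) ≈ 347.13*I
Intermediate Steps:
W(O, U) = 2*O
sqrt((274*(-440) + r(-79)) + E(W(-2, -26), z(19))) = sqrt((274*(-440) + (3 - 1*(-79))) - 1*19) = sqrt((-120560 + (3 + 79)) - 19) = sqrt((-120560 + 82) - 19) = sqrt(-120478 - 19) = sqrt(-120497) = 13*I*sqrt(713)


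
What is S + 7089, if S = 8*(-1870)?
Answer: -7871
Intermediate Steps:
S = -14960
S + 7089 = -14960 + 7089 = -7871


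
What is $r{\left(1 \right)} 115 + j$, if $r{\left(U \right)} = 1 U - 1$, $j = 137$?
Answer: $137$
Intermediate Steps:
$r{\left(U \right)} = -1 + U$ ($r{\left(U \right)} = U - 1 = -1 + U$)
$r{\left(1 \right)} 115 + j = \left(-1 + 1\right) 115 + 137 = 0 \cdot 115 + 137 = 0 + 137 = 137$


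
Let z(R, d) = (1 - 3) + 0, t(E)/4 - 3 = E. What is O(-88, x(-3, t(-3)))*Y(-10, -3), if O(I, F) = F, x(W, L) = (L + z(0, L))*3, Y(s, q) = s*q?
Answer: -180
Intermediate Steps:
Y(s, q) = q*s
t(E) = 12 + 4*E
z(R, d) = -2 (z(R, d) = -2 + 0 = -2)
x(W, L) = -6 + 3*L (x(W, L) = (L - 2)*3 = (-2 + L)*3 = -6 + 3*L)
O(-88, x(-3, t(-3)))*Y(-10, -3) = (-6 + 3*(12 + 4*(-3)))*(-3*(-10)) = (-6 + 3*(12 - 12))*30 = (-6 + 3*0)*30 = (-6 + 0)*30 = -6*30 = -180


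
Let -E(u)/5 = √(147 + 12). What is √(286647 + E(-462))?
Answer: √(286647 - 5*√159) ≈ 535.33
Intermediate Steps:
E(u) = -5*√159 (E(u) = -5*√(147 + 12) = -5*√159)
√(286647 + E(-462)) = √(286647 - 5*√159)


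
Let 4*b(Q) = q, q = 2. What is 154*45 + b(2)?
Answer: 13861/2 ≈ 6930.5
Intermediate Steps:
b(Q) = ½ (b(Q) = (¼)*2 = ½)
154*45 + b(2) = 154*45 + ½ = 6930 + ½ = 13861/2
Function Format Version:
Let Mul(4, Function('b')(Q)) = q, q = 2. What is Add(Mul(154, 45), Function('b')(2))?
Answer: Rational(13861, 2) ≈ 6930.5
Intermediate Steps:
Function('b')(Q) = Rational(1, 2) (Function('b')(Q) = Mul(Rational(1, 4), 2) = Rational(1, 2))
Add(Mul(154, 45), Function('b')(2)) = Add(Mul(154, 45), Rational(1, 2)) = Add(6930, Rational(1, 2)) = Rational(13861, 2)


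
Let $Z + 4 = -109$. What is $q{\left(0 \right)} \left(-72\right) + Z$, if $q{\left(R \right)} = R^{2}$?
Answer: $-113$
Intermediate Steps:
$Z = -113$ ($Z = -4 - 109 = -113$)
$q{\left(0 \right)} \left(-72\right) + Z = 0^{2} \left(-72\right) - 113 = 0 \left(-72\right) - 113 = 0 - 113 = -113$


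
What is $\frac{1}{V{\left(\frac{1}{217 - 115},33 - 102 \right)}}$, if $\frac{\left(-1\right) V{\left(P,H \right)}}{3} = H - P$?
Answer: $\frac{34}{7039} \approx 0.0048302$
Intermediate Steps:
$V{\left(P,H \right)} = - 3 H + 3 P$ ($V{\left(P,H \right)} = - 3 \left(H - P\right) = - 3 H + 3 P$)
$\frac{1}{V{\left(\frac{1}{217 - 115},33 - 102 \right)}} = \frac{1}{- 3 \left(33 - 102\right) + \frac{3}{217 - 115}} = \frac{1}{\left(-3\right) \left(-69\right) + \frac{3}{102}} = \frac{1}{207 + 3 \cdot \frac{1}{102}} = \frac{1}{207 + \frac{1}{34}} = \frac{1}{\frac{7039}{34}} = \frac{34}{7039}$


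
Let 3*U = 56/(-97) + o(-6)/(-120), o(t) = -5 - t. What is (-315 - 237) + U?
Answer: -19282657/34920 ≈ -552.20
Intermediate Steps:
U = -6817/34920 (U = (56/(-97) + (-5 - 1*(-6))/(-120))/3 = (56*(-1/97) + (-5 + 6)*(-1/120))/3 = (-56/97 + 1*(-1/120))/3 = (-56/97 - 1/120)/3 = (⅓)*(-6817/11640) = -6817/34920 ≈ -0.19522)
(-315 - 237) + U = (-315 - 237) - 6817/34920 = -552 - 6817/34920 = -19282657/34920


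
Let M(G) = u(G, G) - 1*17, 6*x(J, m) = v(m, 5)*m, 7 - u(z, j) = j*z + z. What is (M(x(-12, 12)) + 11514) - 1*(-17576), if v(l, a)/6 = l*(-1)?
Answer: 8488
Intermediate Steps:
v(l, a) = -6*l (v(l, a) = 6*(l*(-1)) = 6*(-l) = -6*l)
u(z, j) = 7 - z - j*z (u(z, j) = 7 - (j*z + z) = 7 - (z + j*z) = 7 + (-z - j*z) = 7 - z - j*z)
x(J, m) = -m**2 (x(J, m) = ((-6*m)*m)/6 = (-6*m**2)/6 = -m**2)
M(G) = -10 - G - G**2 (M(G) = (7 - G - G*G) - 1*17 = (7 - G - G**2) - 17 = -10 - G - G**2)
(M(x(-12, 12)) + 11514) - 1*(-17576) = ((-10 - (-1)*12**2 - (-1*12**2)**2) + 11514) - 1*(-17576) = ((-10 - (-1)*144 - (-1*144)**2) + 11514) + 17576 = ((-10 - 1*(-144) - 1*(-144)**2) + 11514) + 17576 = ((-10 + 144 - 1*20736) + 11514) + 17576 = ((-10 + 144 - 20736) + 11514) + 17576 = (-20602 + 11514) + 17576 = -9088 + 17576 = 8488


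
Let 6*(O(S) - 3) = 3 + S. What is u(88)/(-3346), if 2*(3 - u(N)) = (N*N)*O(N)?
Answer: 30145/1434 ≈ 21.022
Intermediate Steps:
O(S) = 7/2 + S/6 (O(S) = 3 + (3 + S)/6 = 3 + (½ + S/6) = 7/2 + S/6)
u(N) = 3 - N²*(7/2 + N/6)/2 (u(N) = 3 - N*N*(7/2 + N/6)/2 = 3 - N²*(7/2 + N/6)/2)
u(88)/(-3346) = (3 - 1/12*88²*(21 + 88))/(-3346) = (3 - 1/12*7744*109)*(-1/3346) = (3 - 211024/3)*(-1/3346) = -211015/3*(-1/3346) = 30145/1434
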